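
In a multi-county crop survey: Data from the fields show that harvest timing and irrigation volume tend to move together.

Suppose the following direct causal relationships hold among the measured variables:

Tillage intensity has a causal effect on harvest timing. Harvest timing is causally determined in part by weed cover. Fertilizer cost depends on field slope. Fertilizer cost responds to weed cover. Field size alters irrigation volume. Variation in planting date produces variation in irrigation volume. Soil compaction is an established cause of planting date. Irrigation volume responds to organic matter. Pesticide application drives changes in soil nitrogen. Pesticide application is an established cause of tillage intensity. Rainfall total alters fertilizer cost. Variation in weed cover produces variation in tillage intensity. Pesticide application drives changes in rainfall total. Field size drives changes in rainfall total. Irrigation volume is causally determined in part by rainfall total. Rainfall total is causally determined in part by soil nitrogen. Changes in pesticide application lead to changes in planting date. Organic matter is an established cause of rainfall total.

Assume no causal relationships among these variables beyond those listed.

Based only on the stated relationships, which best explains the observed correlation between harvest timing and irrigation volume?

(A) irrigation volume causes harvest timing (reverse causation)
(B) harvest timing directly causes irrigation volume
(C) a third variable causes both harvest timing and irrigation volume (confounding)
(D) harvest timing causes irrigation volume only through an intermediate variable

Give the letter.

C

Pesticide application causes harvest timing (pesticide application → tillage intensity → harvest timing) and irrigation volume (pesticide application → rainfall total → irrigation volume) — a common cause creating the correlation.
There is no stated path from harvest timing to irrigation volume or from irrigation volume to harvest timing, so neither direct nor reverse causation applies.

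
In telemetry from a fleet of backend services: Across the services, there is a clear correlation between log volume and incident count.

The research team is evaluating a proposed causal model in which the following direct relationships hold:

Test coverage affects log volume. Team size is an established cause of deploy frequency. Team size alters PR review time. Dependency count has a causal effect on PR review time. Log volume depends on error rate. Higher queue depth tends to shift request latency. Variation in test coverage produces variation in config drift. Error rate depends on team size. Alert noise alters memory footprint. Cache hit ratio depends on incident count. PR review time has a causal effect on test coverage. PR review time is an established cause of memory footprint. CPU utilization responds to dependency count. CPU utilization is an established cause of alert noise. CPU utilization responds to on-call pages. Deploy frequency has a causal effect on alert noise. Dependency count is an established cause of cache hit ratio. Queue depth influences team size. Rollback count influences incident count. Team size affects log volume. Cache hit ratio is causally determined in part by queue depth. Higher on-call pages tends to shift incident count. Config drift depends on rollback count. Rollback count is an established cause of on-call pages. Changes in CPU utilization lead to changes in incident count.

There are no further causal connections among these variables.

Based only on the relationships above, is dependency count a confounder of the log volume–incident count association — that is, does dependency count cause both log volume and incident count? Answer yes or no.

yes

Dependency count has a causal path to log volume (dependency count → PR review time → test coverage → log volume) and to incident count (dependency count → CPU utilization → incident count), so it is a common cause of both — a confounder.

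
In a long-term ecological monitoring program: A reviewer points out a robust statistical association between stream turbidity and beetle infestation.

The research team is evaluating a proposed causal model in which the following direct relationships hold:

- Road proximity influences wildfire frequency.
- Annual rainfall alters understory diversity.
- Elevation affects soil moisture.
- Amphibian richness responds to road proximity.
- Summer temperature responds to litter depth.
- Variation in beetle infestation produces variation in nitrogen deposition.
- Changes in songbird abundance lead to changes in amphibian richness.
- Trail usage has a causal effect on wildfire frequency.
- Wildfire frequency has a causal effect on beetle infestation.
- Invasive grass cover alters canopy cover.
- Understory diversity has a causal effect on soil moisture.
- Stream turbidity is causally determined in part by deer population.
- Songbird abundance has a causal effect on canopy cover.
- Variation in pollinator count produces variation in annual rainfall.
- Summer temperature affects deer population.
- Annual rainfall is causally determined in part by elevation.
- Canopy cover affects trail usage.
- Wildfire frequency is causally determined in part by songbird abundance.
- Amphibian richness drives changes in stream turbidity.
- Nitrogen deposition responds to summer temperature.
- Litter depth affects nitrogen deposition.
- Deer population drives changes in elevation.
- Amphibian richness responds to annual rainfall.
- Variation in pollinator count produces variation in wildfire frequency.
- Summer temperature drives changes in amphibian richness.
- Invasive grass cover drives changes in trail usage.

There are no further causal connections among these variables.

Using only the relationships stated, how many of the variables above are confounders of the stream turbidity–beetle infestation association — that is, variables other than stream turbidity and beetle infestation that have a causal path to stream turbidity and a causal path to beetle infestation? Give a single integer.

3

The common causes are: pollinator count (to stream turbidity via pollinator count → annual rainfall → amphibian richness → stream turbidity; to beetle infestation via pollinator count → wildfire frequency → beetle infestation); road proximity (to stream turbidity via road proximity → amphibian richness → stream turbidity; to beetle infestation via road proximity → wildfire frequency → beetle infestation); songbird abundance (to stream turbidity via songbird abundance → amphibian richness → stream turbidity; to beetle infestation via songbird abundance → wildfire frequency → beetle infestation).
Every other variable lacks a causal path to at least one of stream turbidity and beetle infestation.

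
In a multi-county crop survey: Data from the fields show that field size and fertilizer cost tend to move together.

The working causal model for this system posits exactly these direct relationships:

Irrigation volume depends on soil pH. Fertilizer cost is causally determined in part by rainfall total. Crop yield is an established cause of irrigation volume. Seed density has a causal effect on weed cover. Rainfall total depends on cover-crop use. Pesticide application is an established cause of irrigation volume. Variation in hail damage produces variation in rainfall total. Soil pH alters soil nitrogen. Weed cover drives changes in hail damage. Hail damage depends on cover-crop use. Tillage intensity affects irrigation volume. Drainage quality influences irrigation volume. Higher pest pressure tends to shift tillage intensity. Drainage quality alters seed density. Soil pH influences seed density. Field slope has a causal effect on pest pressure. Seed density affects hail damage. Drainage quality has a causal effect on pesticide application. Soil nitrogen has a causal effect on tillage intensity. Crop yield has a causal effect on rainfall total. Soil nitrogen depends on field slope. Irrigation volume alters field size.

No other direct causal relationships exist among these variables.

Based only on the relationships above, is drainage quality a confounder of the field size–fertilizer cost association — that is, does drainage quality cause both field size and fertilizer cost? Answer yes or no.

Drainage quality has a causal path to field size (drainage quality → irrigation volume → field size) and to fertilizer cost (drainage quality → seed density → hail damage → rainfall total → fertilizer cost), so it is a common cause of both — a confounder.

yes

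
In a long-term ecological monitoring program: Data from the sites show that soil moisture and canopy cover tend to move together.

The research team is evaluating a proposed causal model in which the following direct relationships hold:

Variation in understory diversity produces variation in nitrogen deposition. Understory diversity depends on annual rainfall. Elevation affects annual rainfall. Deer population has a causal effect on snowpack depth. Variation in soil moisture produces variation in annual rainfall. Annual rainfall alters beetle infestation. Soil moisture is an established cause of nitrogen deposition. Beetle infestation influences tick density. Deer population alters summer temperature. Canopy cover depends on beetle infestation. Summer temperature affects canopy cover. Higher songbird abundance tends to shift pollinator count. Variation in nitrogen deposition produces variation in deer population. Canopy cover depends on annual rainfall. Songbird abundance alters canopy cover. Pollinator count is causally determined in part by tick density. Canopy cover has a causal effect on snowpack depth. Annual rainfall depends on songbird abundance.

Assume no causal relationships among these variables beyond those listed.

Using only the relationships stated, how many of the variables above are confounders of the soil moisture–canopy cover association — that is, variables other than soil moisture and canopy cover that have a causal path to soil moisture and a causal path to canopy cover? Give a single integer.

No listed variable has a causal path to both soil moisture and canopy cover, so there are no common causes.

0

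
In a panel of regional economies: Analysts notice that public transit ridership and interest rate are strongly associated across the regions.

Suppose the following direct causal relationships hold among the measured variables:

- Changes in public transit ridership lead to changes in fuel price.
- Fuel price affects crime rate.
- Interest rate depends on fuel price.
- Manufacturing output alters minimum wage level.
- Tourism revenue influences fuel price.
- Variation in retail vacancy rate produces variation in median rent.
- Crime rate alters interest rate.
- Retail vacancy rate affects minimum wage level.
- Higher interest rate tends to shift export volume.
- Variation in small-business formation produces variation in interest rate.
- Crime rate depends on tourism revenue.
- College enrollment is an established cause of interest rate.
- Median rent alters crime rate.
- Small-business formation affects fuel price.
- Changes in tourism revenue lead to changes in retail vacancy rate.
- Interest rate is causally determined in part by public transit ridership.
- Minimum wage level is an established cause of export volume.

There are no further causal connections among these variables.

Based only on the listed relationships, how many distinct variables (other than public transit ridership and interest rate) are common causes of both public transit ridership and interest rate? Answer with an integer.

No listed variable has a causal path to both public transit ridership and interest rate, so there are no common causes.

0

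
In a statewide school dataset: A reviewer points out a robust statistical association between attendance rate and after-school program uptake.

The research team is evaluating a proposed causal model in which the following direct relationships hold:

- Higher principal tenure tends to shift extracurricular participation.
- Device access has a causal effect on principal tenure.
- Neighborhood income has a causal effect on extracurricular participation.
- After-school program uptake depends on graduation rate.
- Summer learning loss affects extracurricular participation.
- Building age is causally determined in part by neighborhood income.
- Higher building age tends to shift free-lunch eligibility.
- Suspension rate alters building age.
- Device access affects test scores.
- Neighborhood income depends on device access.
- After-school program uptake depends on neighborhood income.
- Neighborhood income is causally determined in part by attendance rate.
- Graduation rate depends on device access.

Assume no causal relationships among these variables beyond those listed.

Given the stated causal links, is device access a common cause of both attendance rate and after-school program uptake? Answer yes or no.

Device access has no stated causal path to attendance rate. A confounder must cause both variables, so device access does not qualify.

no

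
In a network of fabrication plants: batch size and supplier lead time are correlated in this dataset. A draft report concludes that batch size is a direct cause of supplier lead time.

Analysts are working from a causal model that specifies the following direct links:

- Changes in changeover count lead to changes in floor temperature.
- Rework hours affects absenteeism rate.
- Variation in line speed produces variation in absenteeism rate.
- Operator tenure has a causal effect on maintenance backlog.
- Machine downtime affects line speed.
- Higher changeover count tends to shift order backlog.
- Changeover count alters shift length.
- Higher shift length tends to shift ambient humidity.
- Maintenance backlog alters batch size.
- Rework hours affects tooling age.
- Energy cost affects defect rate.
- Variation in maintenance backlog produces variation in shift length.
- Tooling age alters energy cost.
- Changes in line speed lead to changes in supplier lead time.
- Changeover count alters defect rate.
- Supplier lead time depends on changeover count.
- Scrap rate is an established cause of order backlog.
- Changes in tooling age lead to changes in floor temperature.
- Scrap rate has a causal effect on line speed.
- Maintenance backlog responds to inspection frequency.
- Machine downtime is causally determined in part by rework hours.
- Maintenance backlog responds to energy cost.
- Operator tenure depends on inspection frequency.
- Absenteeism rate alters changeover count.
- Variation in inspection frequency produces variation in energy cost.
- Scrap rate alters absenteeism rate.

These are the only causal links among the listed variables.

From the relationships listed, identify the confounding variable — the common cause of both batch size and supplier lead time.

rework hours

Rework hours has a causal path to batch size (rework hours → tooling age → energy cost → maintenance backlog → batch size) and a separate causal path to supplier lead time (rework hours → machine downtime → line speed → supplier lead time), so it is a common cause of both.
No stated relationship gives batch size a causal route to supplier lead time, so the correlation is explained by the shared upstream cause rather than a direct effect.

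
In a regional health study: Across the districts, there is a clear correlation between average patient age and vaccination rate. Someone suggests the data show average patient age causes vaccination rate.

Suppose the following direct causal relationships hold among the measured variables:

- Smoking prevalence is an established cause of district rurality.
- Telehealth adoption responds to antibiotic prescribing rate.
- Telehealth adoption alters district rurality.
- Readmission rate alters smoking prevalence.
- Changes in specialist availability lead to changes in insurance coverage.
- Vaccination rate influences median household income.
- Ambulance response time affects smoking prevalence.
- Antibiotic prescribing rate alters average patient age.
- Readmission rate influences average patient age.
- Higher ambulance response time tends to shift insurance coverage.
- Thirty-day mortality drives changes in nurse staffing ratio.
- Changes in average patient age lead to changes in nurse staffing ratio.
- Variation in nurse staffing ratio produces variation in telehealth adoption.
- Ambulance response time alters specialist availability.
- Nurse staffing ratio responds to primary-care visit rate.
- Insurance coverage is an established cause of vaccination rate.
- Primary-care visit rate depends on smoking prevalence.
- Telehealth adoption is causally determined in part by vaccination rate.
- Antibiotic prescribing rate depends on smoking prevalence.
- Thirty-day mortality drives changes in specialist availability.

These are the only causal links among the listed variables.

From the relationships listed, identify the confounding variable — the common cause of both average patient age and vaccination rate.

Ambulance response time has a causal path to average patient age (ambulance response time → smoking prevalence → antibiotic prescribing rate → average patient age) and a separate causal path to vaccination rate (ambulance response time → insurance coverage → vaccination rate), so it is a common cause of both.
No stated relationship gives average patient age a causal route to vaccination rate, so the correlation is explained by the shared upstream cause rather than a direct effect.

ambulance response time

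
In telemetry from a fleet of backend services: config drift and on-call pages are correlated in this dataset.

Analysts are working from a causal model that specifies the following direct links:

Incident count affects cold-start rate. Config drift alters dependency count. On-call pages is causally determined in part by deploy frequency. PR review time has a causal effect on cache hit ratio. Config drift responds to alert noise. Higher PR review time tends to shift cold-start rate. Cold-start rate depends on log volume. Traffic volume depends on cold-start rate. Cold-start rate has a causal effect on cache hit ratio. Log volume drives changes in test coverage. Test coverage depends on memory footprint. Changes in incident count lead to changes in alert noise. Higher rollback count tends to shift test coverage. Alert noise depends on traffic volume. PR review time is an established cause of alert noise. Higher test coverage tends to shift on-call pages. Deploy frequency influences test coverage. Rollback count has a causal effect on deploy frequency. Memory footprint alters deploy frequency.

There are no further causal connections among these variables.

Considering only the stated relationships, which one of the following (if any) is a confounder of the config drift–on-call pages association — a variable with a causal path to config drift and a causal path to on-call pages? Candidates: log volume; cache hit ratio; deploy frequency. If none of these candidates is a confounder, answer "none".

Log volume causes config drift (log volume → cold-start rate → traffic volume → alert noise → config drift) and also causes on-call pages (log volume → test coverage → on-call pages); it is a common cause of both.
Each of the other candidates lacks a causal path to at least one of config drift and on-call pages, so they do not confound the relationship.

log volume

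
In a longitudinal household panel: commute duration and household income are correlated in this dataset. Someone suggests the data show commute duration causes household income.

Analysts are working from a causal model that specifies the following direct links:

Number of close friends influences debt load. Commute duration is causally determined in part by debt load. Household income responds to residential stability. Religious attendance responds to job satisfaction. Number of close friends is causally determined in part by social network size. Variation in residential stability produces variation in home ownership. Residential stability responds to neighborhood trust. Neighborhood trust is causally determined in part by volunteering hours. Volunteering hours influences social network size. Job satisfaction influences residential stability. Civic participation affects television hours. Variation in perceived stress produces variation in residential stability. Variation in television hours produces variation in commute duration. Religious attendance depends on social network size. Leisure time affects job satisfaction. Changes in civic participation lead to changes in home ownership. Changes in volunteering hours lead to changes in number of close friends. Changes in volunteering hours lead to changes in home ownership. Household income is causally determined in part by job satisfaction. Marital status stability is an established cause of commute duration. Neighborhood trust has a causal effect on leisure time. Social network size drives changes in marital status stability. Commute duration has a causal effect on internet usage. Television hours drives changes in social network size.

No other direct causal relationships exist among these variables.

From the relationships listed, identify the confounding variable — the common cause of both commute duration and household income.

volunteering hours

Volunteering hours has a causal path to commute duration (volunteering hours → number of close friends → debt load → commute duration) and a separate causal path to household income (volunteering hours → neighborhood trust → residential stability → household income), so it is a common cause of both.
No stated relationship gives commute duration a causal route to household income, so the correlation is explained by the shared upstream cause rather than a direct effect.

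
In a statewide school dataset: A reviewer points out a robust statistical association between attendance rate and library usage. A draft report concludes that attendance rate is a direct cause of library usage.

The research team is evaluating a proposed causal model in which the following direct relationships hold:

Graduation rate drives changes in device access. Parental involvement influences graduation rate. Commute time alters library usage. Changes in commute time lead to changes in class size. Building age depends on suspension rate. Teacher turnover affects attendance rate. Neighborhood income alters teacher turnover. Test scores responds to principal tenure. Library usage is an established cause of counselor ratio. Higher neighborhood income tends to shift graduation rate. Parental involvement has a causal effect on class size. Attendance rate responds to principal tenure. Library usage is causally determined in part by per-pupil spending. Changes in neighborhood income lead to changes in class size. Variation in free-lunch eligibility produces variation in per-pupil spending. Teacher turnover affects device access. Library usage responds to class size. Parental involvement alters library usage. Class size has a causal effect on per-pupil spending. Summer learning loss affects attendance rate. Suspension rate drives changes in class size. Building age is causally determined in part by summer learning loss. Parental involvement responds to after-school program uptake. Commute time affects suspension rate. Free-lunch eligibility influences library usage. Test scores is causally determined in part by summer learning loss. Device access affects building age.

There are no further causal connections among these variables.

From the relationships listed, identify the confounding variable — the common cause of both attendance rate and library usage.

neighborhood income

Neighborhood income has a causal path to attendance rate (neighborhood income → teacher turnover → attendance rate) and a separate causal path to library usage (neighborhood income → class size → library usage), so it is a common cause of both.
No stated relationship gives attendance rate a causal route to library usage, so the correlation is explained by the shared upstream cause rather than a direct effect.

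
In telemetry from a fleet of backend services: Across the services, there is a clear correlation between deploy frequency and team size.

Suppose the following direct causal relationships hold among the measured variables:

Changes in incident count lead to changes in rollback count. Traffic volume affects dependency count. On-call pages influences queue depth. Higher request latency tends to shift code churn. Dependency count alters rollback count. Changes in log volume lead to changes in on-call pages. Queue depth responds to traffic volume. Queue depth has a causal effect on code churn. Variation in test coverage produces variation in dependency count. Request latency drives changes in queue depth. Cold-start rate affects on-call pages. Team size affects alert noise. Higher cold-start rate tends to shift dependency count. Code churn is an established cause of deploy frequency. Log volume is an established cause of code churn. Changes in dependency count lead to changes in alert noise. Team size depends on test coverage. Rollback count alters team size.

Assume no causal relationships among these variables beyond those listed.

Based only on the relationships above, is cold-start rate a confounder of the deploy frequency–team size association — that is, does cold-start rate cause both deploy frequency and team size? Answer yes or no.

Cold-start rate has a causal path to deploy frequency (cold-start rate → on-call pages → queue depth → code churn → deploy frequency) and to team size (cold-start rate → dependency count → rollback count → team size), so it is a common cause of both — a confounder.

yes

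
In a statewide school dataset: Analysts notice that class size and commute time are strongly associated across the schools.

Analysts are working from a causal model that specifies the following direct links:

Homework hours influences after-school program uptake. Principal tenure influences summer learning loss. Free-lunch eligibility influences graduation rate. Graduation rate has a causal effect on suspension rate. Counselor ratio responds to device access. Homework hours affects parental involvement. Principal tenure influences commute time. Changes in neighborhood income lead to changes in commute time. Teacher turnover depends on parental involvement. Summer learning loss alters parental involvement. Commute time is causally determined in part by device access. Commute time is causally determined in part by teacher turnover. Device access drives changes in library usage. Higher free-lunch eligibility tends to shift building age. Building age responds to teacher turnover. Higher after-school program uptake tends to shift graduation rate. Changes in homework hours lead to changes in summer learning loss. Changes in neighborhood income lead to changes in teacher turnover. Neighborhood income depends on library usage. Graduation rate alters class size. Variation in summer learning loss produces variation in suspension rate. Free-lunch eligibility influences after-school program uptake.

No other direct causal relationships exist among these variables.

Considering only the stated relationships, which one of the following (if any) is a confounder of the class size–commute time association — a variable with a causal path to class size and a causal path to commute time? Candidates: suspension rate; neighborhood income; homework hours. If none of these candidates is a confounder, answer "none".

Homework hours causes class size (homework hours → after-school program uptake → graduation rate → class size) and also causes commute time (homework hours → parental involvement → teacher turnover → commute time); it is a common cause of both.
Each of the other candidates lacks a causal path to at least one of class size and commute time, so they do not confound the relationship.

homework hours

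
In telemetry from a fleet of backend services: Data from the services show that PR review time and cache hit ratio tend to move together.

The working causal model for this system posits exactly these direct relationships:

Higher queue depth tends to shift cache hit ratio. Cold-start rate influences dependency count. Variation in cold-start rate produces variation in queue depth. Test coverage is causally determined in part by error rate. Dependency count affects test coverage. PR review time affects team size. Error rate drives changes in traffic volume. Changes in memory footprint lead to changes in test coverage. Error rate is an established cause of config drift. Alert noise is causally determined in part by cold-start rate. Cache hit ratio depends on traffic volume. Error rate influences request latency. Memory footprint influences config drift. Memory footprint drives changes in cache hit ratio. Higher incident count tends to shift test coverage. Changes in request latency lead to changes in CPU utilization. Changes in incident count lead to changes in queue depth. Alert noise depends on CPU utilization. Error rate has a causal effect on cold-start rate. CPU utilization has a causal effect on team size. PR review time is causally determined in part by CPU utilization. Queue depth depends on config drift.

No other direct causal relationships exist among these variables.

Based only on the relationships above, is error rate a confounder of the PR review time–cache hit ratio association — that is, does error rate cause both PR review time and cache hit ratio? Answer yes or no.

yes

Error rate has a causal path to PR review time (error rate → request latency → CPU utilization → PR review time) and to cache hit ratio (error rate → traffic volume → cache hit ratio), so it is a common cause of both — a confounder.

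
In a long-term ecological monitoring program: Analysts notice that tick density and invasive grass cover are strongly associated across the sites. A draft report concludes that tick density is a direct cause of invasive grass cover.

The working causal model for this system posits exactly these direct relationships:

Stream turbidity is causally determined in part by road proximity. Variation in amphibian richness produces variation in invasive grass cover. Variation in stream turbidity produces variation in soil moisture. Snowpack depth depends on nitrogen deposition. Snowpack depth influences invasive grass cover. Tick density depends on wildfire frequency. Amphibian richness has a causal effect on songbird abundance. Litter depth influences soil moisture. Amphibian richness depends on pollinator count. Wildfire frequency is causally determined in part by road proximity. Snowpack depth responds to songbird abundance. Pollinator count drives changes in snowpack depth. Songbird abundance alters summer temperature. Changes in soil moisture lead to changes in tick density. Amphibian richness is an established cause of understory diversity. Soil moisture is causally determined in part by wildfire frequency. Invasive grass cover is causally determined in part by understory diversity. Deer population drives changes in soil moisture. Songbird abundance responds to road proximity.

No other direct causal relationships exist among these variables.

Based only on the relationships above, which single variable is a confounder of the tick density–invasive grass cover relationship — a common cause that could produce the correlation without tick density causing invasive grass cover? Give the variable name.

Road proximity has a causal path to tick density (road proximity → wildfire frequency → tick density) and a separate causal path to invasive grass cover (road proximity → songbird abundance → snowpack depth → invasive grass cover), so it is a common cause of both.
No stated relationship gives tick density a causal route to invasive grass cover, so the correlation is explained by the shared upstream cause rather than a direct effect.

road proximity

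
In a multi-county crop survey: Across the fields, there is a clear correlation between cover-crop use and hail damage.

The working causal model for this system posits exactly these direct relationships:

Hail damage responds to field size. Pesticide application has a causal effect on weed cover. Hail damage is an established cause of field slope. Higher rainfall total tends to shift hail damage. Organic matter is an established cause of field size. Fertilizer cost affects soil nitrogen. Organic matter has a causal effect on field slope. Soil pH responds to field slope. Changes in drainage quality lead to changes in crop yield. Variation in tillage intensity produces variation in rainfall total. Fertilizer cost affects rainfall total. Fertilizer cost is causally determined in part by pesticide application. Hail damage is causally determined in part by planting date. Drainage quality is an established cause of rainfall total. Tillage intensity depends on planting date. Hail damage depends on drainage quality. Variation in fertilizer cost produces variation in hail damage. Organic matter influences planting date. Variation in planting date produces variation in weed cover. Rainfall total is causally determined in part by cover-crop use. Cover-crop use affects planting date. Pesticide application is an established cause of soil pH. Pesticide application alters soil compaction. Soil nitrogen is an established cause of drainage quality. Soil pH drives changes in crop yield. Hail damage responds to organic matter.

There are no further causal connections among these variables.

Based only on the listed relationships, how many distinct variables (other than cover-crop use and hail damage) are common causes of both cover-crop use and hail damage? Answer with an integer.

0

No listed variable has a causal path to both cover-crop use and hail damage, so there are no common causes.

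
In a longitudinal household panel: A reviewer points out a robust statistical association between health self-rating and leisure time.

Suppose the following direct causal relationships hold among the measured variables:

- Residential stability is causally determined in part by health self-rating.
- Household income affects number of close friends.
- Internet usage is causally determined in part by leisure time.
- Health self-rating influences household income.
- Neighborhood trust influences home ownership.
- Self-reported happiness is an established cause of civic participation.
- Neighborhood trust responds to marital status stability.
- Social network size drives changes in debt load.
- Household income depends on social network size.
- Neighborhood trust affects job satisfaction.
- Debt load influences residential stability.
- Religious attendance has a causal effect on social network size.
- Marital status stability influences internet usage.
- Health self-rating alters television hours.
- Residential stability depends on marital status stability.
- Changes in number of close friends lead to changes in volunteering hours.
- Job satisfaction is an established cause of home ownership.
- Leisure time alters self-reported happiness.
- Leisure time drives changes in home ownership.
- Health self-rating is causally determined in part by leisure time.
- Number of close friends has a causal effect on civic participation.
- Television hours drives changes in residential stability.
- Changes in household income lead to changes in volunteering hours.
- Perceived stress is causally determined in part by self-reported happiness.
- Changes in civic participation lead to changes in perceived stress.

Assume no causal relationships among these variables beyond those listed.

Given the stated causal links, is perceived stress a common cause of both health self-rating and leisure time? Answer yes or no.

Perceived stress has no stated causal path to either health self-rating or leisure time. A confounder must cause both variables, so perceived stress does not qualify.

no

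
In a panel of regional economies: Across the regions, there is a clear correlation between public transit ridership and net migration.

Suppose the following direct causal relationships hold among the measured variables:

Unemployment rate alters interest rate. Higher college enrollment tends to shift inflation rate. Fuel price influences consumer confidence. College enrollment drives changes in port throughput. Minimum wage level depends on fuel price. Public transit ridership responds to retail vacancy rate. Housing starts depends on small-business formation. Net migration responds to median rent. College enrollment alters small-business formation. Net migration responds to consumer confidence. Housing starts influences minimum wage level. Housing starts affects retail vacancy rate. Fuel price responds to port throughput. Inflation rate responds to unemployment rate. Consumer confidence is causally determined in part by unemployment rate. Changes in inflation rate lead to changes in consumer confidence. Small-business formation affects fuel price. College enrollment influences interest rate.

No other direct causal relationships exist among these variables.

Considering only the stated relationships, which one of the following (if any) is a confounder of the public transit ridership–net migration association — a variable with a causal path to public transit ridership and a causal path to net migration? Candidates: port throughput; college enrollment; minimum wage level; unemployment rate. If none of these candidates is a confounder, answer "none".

college enrollment

College enrollment causes public transit ridership (college enrollment → small-business formation → housing starts → retail vacancy rate → public transit ridership) and also causes net migration (college enrollment → inflation rate → consumer confidence → net migration); it is a common cause of both.
Each of the other candidates lacks a causal path to at least one of public transit ridership and net migration, so they do not confound the relationship.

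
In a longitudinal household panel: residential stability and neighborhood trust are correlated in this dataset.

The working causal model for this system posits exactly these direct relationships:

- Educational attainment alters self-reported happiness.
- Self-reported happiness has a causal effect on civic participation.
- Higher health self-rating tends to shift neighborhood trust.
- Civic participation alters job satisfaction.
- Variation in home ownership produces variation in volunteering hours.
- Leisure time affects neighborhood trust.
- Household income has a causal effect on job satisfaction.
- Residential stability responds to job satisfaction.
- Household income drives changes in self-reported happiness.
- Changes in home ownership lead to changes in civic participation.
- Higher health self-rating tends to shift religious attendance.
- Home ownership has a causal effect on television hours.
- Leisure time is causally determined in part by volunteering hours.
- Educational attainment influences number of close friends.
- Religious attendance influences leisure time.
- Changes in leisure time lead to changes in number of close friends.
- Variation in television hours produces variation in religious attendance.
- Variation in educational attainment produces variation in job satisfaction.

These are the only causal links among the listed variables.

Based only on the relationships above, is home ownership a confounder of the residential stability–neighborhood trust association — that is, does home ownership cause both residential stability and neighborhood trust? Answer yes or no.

Home ownership has a causal path to residential stability (home ownership → civic participation → job satisfaction → residential stability) and to neighborhood trust (home ownership → volunteering hours → leisure time → neighborhood trust), so it is a common cause of both — a confounder.

yes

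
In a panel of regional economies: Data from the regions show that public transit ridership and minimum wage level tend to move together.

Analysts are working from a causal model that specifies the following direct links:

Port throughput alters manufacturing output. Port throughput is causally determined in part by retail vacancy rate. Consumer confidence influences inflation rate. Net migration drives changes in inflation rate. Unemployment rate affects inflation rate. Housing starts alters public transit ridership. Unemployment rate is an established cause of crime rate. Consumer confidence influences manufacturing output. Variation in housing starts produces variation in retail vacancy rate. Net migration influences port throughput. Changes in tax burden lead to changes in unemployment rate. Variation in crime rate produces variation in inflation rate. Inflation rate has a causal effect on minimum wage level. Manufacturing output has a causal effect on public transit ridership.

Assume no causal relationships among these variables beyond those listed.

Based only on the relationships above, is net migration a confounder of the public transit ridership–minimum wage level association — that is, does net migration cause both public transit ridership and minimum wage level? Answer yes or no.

Net migration has a causal path to public transit ridership (net migration → port throughput → manufacturing output → public transit ridership) and to minimum wage level (net migration → inflation rate → minimum wage level), so it is a common cause of both — a confounder.

yes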